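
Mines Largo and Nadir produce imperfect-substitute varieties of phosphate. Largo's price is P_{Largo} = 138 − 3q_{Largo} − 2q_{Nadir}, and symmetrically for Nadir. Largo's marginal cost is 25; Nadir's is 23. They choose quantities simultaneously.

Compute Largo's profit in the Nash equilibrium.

588

Mine Largo's profit: π = q_{Largo}(138 − 3q_{Largo} − 2q_{Nadir}) − 25q_{Largo}.
∂π/∂q_{Largo} = 113 − 6q_{Largo} − 2q_{Nadir} = 0 ⇒ q_{Largo} = 113/6 − (1/3)q_{Nadir}.
Similarly q_{Nadir} = 115/6 − (1/3)q_{Largo}.
Substituting the second reaction function into the first: q_{Largo} = 113/6 − (1/3)(115/6 − (1/3)q_{Largo}), which gives (8/9)q_{Largo} = 112/9 ⇒ q_{Largo} = 14.
Then q_{Nadir} = 115/6 − (1/3)·14 = 14.5.
P_{Largo} = 138 − 3·14 − 2·14.5 = 67.
Profit = (67 − 25)·14 = 588.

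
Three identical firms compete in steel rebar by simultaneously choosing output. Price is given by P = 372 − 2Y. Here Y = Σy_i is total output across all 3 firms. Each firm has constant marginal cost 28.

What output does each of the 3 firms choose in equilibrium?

43

A representative firm's profit is π_i = y_i(372 − 2Y) − 28y_i, with Y = y_i + Σ_{j≠i} y_j.
First-order condition: 344 − 4y_i − 2Σ_{j≠i} y_j = 0.
Imposing symmetry (y_j = y for all j) turns Σ_{j≠i} y_j into 2y, so 344 = 8y and y = 43.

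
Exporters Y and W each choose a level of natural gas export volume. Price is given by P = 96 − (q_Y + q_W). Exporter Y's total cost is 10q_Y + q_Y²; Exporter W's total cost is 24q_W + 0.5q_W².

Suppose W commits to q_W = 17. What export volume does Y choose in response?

Exporter Y's profit: π = q_Y(96 − (q_Y + q_W)) − 10q_Y − q_Y².
∂π/∂q_Y = 86 − 4q_Y − q_W = 0, so q_Y = 21.5 − 0.25q_W.
At q_W = 17: q_Y = 21.5 − 0.25·17 = 17.25.

17.25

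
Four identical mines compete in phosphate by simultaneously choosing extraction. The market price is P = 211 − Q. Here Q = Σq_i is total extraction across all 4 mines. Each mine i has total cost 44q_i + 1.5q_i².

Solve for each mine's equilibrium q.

A representative mine's profit is π_i = q_i(211 − Q) − 44q_i − 1.5q_i², with Q = q_i + Σ_{j≠i} q_j.
First-order condition: 167 − 5q_i − Σ_{j≠i} q_j = 0.
In a symmetric equilibrium every mine chooses the same q, so Σ_{j≠i} q_j = 3q. The condition becomes 167 − 8q = 0, giving q = 167/8 = 20.875.

20.875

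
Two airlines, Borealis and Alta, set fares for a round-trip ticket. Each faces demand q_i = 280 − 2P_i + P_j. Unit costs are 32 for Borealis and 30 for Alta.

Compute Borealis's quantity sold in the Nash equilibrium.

164.8

Borealis's profit: π = (P_{Borealis} − 32)(280 − 2P_{Borealis} + P_{Alta}).
∂π/∂P_{Borealis} = 344 − 4P_{Borealis} + P_{Alta} = 0 ⇒ P_{Borealis} = 86 + 0.25P_{Alta}.
Similarly P_{Alta} = 85 + 0.25P_{Borealis}.
Solving the two reaction functions simultaneously: (1 − (0.25)(0.25))P_{Borealis} = 86 + 0.25·85, so 0.9375P_{Borealis} = 107.25 and P_{Borealis} = 114.4.
Then P_{Alta} = 85 + 0.25·114.4 = 113.6.
q_{Borealis} = 280 − 2·114.4 + 113.6 = 164.8.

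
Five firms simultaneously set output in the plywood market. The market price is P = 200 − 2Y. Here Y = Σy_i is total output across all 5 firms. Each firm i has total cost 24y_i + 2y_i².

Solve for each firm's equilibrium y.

A representative firm's profit is π_i = y_i(200 − 2Y) − 24y_i − 2y_i², with Y = y_i + Σ_{j≠i} y_j.
First-order condition: 176 − 8y_i − 2Σ_{j≠i} y_j = 0.
Imposing symmetry (y_j = y for all j) turns Σ_{j≠i} y_j into 4y, so 176 = 16y and y = 11.

11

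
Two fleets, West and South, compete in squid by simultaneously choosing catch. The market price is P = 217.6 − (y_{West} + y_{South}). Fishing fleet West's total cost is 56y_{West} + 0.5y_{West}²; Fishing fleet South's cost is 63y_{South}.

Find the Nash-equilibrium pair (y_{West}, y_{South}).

33.72, 60.44

Fishing fleet West's profit: π = y_{West}(217.6 − (y_{West} + y_{South})) − 56y_{West} − 0.5y_{West}².
∂π/∂y_{West} = 161.6 − 3y_{West} − y_{South} = 0, so y_{West} = 808/15 − (1/3)y_{South}.
For South: ∂π/∂y_{South} = 154.6 − 2y_{South} − y_{West} = 0 ⇒ y_{South} = 77.3 − 0.5y_{West}.
Solving the two reaction functions simultaneously: (1 − (−1/3)(−0.5))y_{West} = 808/15 − (1/3)·77.3, so (5/6)y_{West} = 28.1 and y_{West} = 33.72.
Then y_{South} = 77.3 − 0.5·33.72 = 60.44.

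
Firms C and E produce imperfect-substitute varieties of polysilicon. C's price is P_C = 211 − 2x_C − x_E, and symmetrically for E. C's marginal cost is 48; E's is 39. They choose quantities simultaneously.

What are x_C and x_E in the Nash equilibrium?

Firm C's profit: π = x_C(211 − 2x_C − x_E) − 48x_C.
∂π/∂x_C = 163 − 4x_C − x_E = 0 ⇒ x_C = 40.75 − 0.25x_E.
Similarly x_E = 43 − 0.25x_C.
Substituting the second reaction function into the first: x_C = 40.75 − 0.25(43 − 0.25x_C), which gives 0.9375x_C = 30 ⇒ x_C = 32.
Then x_E = 43 − 0.25·32 = 35.

32, 35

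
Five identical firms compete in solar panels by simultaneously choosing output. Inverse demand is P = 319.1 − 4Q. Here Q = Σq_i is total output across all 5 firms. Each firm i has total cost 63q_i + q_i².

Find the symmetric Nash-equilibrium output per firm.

9.85

A representative firm's profit is π_i = q_i(319.1 − 4Q) − 63q_i − q_i², with Q = q_i + Σ_{j≠i} q_j.
First-order condition: 256.1 − 10q_i − 4Σ_{j≠i} q_j = 0.
Imposing symmetry (q_j = q for all j) turns Σ_{j≠i} q_j into 4q, so 256.1 = 26q and q = 9.85.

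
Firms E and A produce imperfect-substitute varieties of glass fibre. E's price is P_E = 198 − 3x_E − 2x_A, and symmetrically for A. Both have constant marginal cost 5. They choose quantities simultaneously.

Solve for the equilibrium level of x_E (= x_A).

Firm E's profit: π = x_E(198 − 3x_E − 2x_A) − 5x_E.
∂π/∂x_E = 193 − 6x_E − 2x_A = 0 ⇒ x_E = 193/6 − (1/3)x_A.
By symmetry x_A = x_E; substituting into the reaction function, (4/3)x_E = 193/6 and x_E = 24.125.

24.125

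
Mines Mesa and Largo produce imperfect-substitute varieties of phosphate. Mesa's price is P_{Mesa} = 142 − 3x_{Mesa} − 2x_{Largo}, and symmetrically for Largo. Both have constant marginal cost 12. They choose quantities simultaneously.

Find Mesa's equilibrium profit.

792.1875

Mine Mesa's profit: π = x_{Mesa}(142 − 3x_{Mesa} − 2x_{Largo}) − 12x_{Mesa}.
∂π/∂x_{Mesa} = 130 − 6x_{Mesa} − 2x_{Largo} = 0 ⇒ x_{Mesa} = 65/3 − (1/3)x_{Largo}.
Setting x_{Mesa} = x_{Largo} in the reaction function: x_{Mesa} = 65/3 − (1/3)x_{Mesa}, so x_{Mesa} = (65/3) / (4/3) = 16.25.
P_{Mesa} = 142 − 3·16.25 − 2·16.25 = 60.75.
Profit = (60.75 − 12)·16.25 = 792.1875.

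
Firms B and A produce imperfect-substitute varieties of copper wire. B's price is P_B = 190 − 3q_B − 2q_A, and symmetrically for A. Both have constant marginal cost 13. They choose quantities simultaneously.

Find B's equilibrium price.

Firm B's profit: π = q_B(190 − 3q_B − 2q_A) − 13q_B.
∂π/∂q_B = 177 − 6q_B − 2q_A = 0 ⇒ q_B = 29.5 − (1/3)q_A.
By symmetry q_A = q_B; substituting into the reaction function, (4/3)q_B = 29.5 and q_B = 22.125.
P_B = 190 − 3·22.125 − 2·22.125 = 79.375.

79.375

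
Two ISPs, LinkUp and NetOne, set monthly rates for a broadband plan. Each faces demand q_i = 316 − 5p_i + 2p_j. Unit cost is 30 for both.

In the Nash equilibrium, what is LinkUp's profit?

3990.3125

LinkUp's profit: π = (p_{LinkUp} − 30)(316 − 5p_{LinkUp} + 2p_{NetOne}).
∂π/∂p_{LinkUp} = 466 − 10p_{LinkUp} + 2p_{NetOne} = 0 ⇒ p_{LinkUp} = 46.6 + 0.2p_{NetOne}.
Setting p_{LinkUp} = p_{NetOne} in the reaction function: p_{LinkUp} = 46.6 + 0.2p_{LinkUp}, so p_{LinkUp} = 46.6 / 0.8 = 58.25.
q_{LinkUp} = 316 − 5·58.25 + 2·58.25 = 141.25.
Profit = (58.25 − 30)·141.25 = 3990.3125.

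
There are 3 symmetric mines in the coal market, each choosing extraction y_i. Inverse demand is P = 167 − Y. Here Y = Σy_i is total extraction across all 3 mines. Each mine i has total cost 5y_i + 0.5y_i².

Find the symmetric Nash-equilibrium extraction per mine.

A representative mine's profit is π_i = y_i(167 − Y) − 5y_i − 0.5y_i², with Y = y_i + Σ_{j≠i} y_j.
First-order condition: 162 − 3y_i − Σ_{j≠i} y_j = 0.
Imposing symmetry (y_j = y for all j) turns Σ_{j≠i} y_j into 2y, so 162 = 5y and y = 32.4.

32.4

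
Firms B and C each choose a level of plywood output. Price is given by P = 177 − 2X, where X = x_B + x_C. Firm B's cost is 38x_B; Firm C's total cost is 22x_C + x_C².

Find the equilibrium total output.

Firm B's profit: π = x_B(177 − 2(x_B + x_C)) − 38x_B.
∂π/∂x_B = 139 − 4x_B − 2x_C = 0, so x_B = 34.75 − 0.5x_C.
For C: ∂π/∂x_C = 155 − 6x_C − 2x_B = 0 ⇒ x_C = 155/6 − (1/3)x_B.
Plugging x_C into B's best response: x_B = 34.75 − 0.5(155/6 − (1/3)x_B) ⇒ (5/6)x_B = 131/6, so x_B = 26.2.
Then x_C = 155/6 − (1/3)·26.2 = 17.1.
Total output: 26.2 + 17.1 = 43.3.

43.3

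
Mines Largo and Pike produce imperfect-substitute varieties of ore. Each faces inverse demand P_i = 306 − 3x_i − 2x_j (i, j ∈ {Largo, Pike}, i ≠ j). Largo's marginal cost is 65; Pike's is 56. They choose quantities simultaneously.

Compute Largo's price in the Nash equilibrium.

153.6875

Mine Largo's profit: π = x_{Largo}(306 − 3x_{Largo} − 2x_{Pike}) − 65x_{Largo}.
∂π/∂x_{Largo} = 241 − 6x_{Largo} − 2x_{Pike} = 0 ⇒ x_{Largo} = 241/6 − (1/3)x_{Pike}.
Similarly x_{Pike} = 125/3 − (1/3)x_{Largo}.
Substituting the second reaction function into the first: x_{Largo} = 241/6 − (1/3)(125/3 − (1/3)x_{Largo}), which gives (8/9)x_{Largo} = 473/18 ⇒ x_{Largo} = 29.5625.
Then x_{Pike} = 125/3 − (1/3)·29.5625 = 31.8125.
P_{Largo} = 306 − 3·29.5625 − 2·31.8125 = 153.6875.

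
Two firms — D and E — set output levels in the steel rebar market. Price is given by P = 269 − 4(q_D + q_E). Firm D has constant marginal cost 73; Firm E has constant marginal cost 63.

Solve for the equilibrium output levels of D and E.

15.5, 18

Firm D's profit: π = q_D(269 − 4(q_D + q_E)) − 73q_D.
∂π/∂q_D = 196 − 8q_D − 4q_E = 0, so q_D = 24.5 − 0.5q_E.
By the same steps for E: q_E = 25.75 − 0.5q_D.
Plugging q_E into D's best response: q_D = 24.5 − 0.5(25.75 − 0.5q_D) ⇒ 0.75q_D = 11.625, so q_D = 15.5.
Then q_E = 25.75 − 0.5·15.5 = 18.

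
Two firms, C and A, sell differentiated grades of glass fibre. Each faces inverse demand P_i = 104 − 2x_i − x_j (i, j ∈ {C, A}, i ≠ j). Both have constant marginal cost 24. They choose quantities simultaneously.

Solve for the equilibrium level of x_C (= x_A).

Firm C's profit: π = x_C(104 − 2x_C − x_A) − 24x_C.
∂π/∂x_C = 80 − 4x_C − x_A = 0 ⇒ x_C = 20 − 0.25x_A.
The game is symmetric, so in equilibrium x_A = x_C: the reaction function gives 1.25x_C = 20, hence x_C = 16.

16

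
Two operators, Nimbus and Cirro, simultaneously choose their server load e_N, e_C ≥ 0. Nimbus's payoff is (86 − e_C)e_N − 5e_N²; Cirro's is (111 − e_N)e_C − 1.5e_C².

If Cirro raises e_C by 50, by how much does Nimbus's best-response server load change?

Expanding Nimbus's payoff: 86e_N − e_Ce_N − 5e_N².
∂π/∂e_N = 86 − e_C − 10e_N = 0, so e_N = 8.6 − 0.1e_C.
The reaction-function slope is −0.1, so a 50-unit rise in e_C moves e_N by −0.1 × 50 = −5. Nimbus's best response falls — the actions are strategic substitutes.

-5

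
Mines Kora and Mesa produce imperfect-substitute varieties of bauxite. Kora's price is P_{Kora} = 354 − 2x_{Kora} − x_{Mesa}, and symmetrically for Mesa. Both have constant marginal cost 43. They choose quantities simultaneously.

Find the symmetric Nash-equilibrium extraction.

Mine Kora's profit: π = x_{Kora}(354 − 2x_{Kora} − x_{Mesa}) − 43x_{Kora}.
∂π/∂x_{Kora} = 311 − 4x_{Kora} − x_{Mesa} = 0 ⇒ x_{Kora} = 77.75 − 0.25x_{Mesa}.
By symmetry x_{Mesa} = x_{Kora}; substituting into the reaction function, 1.25x_{Kora} = 77.75 and x_{Kora} = 62.2.

62.2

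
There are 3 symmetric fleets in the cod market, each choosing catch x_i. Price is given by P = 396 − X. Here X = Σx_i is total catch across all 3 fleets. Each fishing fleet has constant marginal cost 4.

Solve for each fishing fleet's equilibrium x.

98

A representative fishing fleet's profit is π_i = x_i(396 − X) − 4x_i, with X = x_i + Σ_{j≠i} x_j.
First-order condition: 392 − 2x_i − Σ_{j≠i} x_j = 0.
Imposing symmetry (x_j = x for all j) turns Σ_{j≠i} x_j into 2x, so 392 = 4x and x = 98.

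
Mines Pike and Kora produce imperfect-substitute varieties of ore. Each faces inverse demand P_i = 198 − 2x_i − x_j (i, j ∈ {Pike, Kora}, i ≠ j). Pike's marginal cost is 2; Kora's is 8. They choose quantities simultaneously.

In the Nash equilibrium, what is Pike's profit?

3136.32

Mine Pike's profit: π = x_{Pike}(198 − 2x_{Pike} − x_{Kora}) − 2x_{Pike}.
∂π/∂x_{Pike} = 196 − 4x_{Pike} − x_{Kora} = 0 ⇒ x_{Pike} = 49 − 0.25x_{Kora}.
Similarly x_{Kora} = 47.5 − 0.25x_{Pike}.
Substituting the second reaction function into the first: x_{Pike} = 49 − 0.25(47.5 − 0.25x_{Pike}), which gives 0.9375x_{Pike} = 37.125 ⇒ x_{Pike} = 39.6.
Then x_{Kora} = 47.5 − 0.25·39.6 = 37.6.
P_{Pike} = 198 − 2·39.6 − 37.6 = 81.2.
Profit = (81.2 − 2)·39.6 = 3136.32.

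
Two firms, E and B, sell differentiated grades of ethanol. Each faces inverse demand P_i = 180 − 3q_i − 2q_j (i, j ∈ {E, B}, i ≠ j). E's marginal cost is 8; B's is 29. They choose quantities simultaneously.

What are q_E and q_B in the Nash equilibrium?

22.8125, 17.5625

Firm E's profit: π = q_E(180 − 3q_E − 2q_B) − 8q_E.
∂π/∂q_E = 172 − 6q_E − 2q_B = 0 ⇒ q_E = 86/3 − (1/3)q_B.
Similarly q_B = 151/6 − (1/3)q_E.
Substituting the second reaction function into the first: q_E = 86/3 − (1/3)(151/6 − (1/3)q_E), which gives (8/9)q_E = 365/18 ⇒ q_E = 22.8125.
Then q_B = 151/6 − (1/3)·22.8125 = 17.5625.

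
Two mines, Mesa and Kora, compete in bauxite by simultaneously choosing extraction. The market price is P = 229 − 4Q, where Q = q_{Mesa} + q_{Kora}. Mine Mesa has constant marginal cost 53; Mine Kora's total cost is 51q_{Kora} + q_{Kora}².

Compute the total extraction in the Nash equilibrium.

Mine Mesa's profit: π = q_{Mesa}(229 − 4(q_{Mesa} + q_{Kora})) − 53q_{Mesa}.
∂π/∂q_{Mesa} = 176 − 8q_{Mesa} − 4q_{Kora} = 0, so q_{Mesa} = 22 − 0.5q_{Kora}.
For Kora: ∂π/∂q_{Kora} = 178 − 10q_{Kora} − 4q_{Mesa} = 0 ⇒ q_{Kora} = 17.8 − 0.4q_{Mesa}.
Substituting the second reaction function into the first: q_{Mesa} = 22 − 0.5(17.8 − 0.4q_{Mesa}), which gives 0.8q_{Mesa} = 13.1 ⇒ q_{Mesa} = 16.375.
Then q_{Kora} = 17.8 − 0.4·16.375 = 11.25.
Total extraction: 16.375 + 11.25 = 27.625.

27.625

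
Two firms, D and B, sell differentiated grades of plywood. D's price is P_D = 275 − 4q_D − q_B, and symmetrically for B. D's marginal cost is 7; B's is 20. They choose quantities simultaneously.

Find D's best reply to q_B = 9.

32.375

Firm D's profit: π = q_D(275 − 4q_D − q_B) − 7q_D.
∂π/∂q_D = 268 − 8q_D − q_B = 0 ⇒ q_D = 33.5 − 0.125q_B.
At q_B = 9: q_D = 33.5 − 0.125·9 = 32.375.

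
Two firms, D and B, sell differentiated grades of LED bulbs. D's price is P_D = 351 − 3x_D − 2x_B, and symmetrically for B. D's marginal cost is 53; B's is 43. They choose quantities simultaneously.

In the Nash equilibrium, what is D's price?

162.875

Firm D's profit: π = x_D(351 − 3x_D − 2x_B) − 53x_D.
∂π/∂x_D = 298 − 6x_D − 2x_B = 0 ⇒ x_D = 149/3 − (1/3)x_B.
Similarly x_B = 154/3 − (1/3)x_D.
Plugging x_B into D's best response: x_D = 149/3 − (1/3)(154/3 − (1/3)x_D) ⇒ (8/9)x_D = 293/9, so x_D = 36.625.
Then x_B = 154/3 − (1/3)·36.625 = 39.125.
P_D = 351 − 3·36.625 − 2·39.125 = 162.875.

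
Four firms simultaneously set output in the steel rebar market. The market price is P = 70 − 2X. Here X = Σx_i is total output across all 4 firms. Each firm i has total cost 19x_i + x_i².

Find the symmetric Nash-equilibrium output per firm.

4.25

A representative firm's profit is π_i = x_i(70 − 2X) − 19x_i − x_i², with X = x_i + Σ_{j≠i} x_j.
First-order condition: 51 − 6x_i − 2Σ_{j≠i} x_j = 0.
In a symmetric equilibrium every firm chooses the same x, so Σ_{j≠i} x_j = 3x. The condition becomes 51 − 12x = 0, giving x = 51/12 = 4.25.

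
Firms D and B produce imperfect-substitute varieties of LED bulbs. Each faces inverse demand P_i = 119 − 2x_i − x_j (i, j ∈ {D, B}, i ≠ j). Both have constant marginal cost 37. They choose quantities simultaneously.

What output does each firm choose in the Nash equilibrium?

Firm D's profit: π = x_D(119 − 2x_D − x_B) − 37x_D.
∂π/∂x_D = 82 − 4x_D − x_B = 0 ⇒ x_D = 20.5 − 0.25x_B.
By symmetry x_B = x_D; substituting into the reaction function, 1.25x_D = 20.5 and x_D = 16.4.

16.4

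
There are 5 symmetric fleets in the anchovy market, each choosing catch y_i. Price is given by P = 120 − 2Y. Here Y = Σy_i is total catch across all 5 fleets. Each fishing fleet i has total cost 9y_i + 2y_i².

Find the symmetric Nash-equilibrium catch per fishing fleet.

A representative fishing fleet's profit is π_i = y_i(120 − 2Y) − 9y_i − 2y_i², with Y = y_i + Σ_{j≠i} y_j.
First-order condition: 111 − 8y_i − 2Σ_{j≠i} y_j = 0.
With identical fishing fleets, set every y_j = y: then 111 − 8y − 8y = 0, i.e. y = 111/16 = 6.9375.

6.9375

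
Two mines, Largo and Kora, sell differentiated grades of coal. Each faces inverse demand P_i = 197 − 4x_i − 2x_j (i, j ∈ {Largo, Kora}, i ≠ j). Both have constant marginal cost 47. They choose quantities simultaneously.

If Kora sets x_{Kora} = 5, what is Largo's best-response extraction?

17.5

Mine Largo's profit: π = x_{Largo}(197 − 4x_{Largo} − 2x_{Kora}) − 47x_{Largo}.
∂π/∂x_{Largo} = 150 − 8x_{Largo} − 2x_{Kora} = 0 ⇒ x_{Largo} = 18.75 − 0.25x_{Kora}.
At x_{Kora} = 5: x_{Largo} = 18.75 − 0.25·5 = 17.5.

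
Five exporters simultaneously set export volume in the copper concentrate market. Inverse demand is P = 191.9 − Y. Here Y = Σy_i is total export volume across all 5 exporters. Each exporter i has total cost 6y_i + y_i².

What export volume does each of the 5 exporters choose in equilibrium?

23.2375

A representative exporter's profit is π_i = y_i(191.9 − Y) − 6y_i − y_i², with Y = y_i + Σ_{j≠i} y_j.
First-order condition: 185.9 − 4y_i − Σ_{j≠i} y_j = 0.
With identical exporters, set every y_j = y: then 185.9 − 4y − 4y = 0, i.e. y = 185.9/8 = 23.2375.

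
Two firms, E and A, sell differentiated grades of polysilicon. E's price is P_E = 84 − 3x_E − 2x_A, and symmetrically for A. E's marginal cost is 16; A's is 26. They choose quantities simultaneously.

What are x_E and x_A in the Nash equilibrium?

9.125, 6.625

Firm E's profit: π = x_E(84 − 3x_E − 2x_A) − 16x_E.
∂π/∂x_E = 68 − 6x_E − 2x_A = 0 ⇒ x_E = 34/3 − (1/3)x_A.
Similarly x_A = 29/3 − (1/3)x_E.
Substituting the second reaction function into the first: x_E = 34/3 − (1/3)(29/3 − (1/3)x_E), which gives (8/9)x_E = 73/9 ⇒ x_E = 9.125.
Then x_A = 29/3 − (1/3)·9.125 = 6.625.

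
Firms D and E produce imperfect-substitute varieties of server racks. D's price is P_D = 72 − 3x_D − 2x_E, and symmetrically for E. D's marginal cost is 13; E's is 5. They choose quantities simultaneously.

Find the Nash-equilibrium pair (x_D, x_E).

6.875, 8.875

Firm D's profit: π = x_D(72 − 3x_D − 2x_E) − 13x_D.
∂π/∂x_D = 59 − 6x_D − 2x_E = 0 ⇒ x_D = 59/6 − (1/3)x_E.
Similarly x_E = 67/6 − (1/3)x_D.
Plugging x_E into D's best response: x_D = 59/6 − (1/3)(67/6 − (1/3)x_D) ⇒ (8/9)x_D = 55/9, so x_D = 6.875.
Then x_E = 67/6 − (1/3)·6.875 = 8.875.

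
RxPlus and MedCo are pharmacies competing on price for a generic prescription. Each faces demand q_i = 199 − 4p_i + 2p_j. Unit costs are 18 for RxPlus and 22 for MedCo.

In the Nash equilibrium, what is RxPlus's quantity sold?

110.8

RxPlus's profit: π = (p_{RxPlus} − 18)(199 − 4p_{RxPlus} + 2p_{MedCo}).
∂π/∂p_{RxPlus} = 271 − 8p_{RxPlus} + 2p_{MedCo} = 0 ⇒ p_{RxPlus} = 33.875 + 0.25p_{MedCo}.
Similarly p_{MedCo} = 35.875 + 0.25p_{RxPlus}.
Solving the two reaction functions simultaneously: (1 − (0.25)(0.25))p_{RxPlus} = 33.875 + 0.25·35.875, so 0.9375p_{RxPlus} = 1371/32 and p_{RxPlus} = 45.7.
Then p_{MedCo} = 35.875 + 0.25·45.7 = 47.3.
q_{RxPlus} = 199 − 4·45.7 + 2·47.3 = 110.8.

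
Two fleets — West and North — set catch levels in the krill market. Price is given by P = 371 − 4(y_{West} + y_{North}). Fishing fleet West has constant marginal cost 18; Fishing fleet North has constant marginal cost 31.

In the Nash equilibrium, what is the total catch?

Fishing fleet West's profit: π = y_{West}(371 − 4(y_{West} + y_{North})) − 18y_{West}.
∂π/∂y_{West} = 353 − 8y_{West} − 4y_{North} = 0, so y_{West} = 44.125 − 0.5y_{North}.
By the same steps for North: y_{North} = 42.5 − 0.5y_{West}.
Substituting the second reaction function into the first: y_{West} = 44.125 − 0.5(42.5 − 0.5y_{West}), which gives 0.75y_{West} = 22.875 ⇒ y_{West} = 30.5.
Then y_{North} = 42.5 − 0.5·30.5 = 27.25.
Total catch: 30.5 + 27.25 = 57.75.

57.75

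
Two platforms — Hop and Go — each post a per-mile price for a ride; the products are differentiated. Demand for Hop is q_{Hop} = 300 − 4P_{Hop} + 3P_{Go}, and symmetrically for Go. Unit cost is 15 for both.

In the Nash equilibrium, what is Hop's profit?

Hop's profit: π = (P_{Hop} − 15)(300 − 4P_{Hop} + 3P_{Go}).
∂π/∂P_{Hop} = 360 − 8P_{Hop} + 3P_{Go} = 0 ⇒ P_{Hop} = 45 + 0.375P_{Go}.
The game is symmetric, so in equilibrium P_{Go} = P_{Hop}: the reaction function gives 0.625P_{Hop} = 45, hence P_{Hop} = 72.
q_{Hop} = 300 − 4·72 + 3·72 = 228.
Profit = (72 − 15)·228 = 12996.

12996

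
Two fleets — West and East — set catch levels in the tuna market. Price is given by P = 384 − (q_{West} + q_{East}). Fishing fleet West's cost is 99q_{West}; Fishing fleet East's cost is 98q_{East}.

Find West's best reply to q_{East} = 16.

Fishing fleet West's profit: π = q_{West}(384 − (q_{West} + q_{East})) − 99q_{West}.
∂π/∂q_{West} = 285 − 2q_{West} − q_{East} = 0, so q_{West} = 142.5 − 0.5q_{East}.
At q_{East} = 16: q_{West} = 142.5 − 0.5·16 = 134.5.

134.5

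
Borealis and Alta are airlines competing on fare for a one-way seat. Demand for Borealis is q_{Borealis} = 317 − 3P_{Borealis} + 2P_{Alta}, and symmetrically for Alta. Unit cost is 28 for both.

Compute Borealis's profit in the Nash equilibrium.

15660.1875

Borealis's profit: π = (P_{Borealis} − 28)(317 − 3P_{Borealis} + 2P_{Alta}).
∂π/∂P_{Borealis} = 401 − 6P_{Borealis} + 2P_{Alta} = 0 ⇒ P_{Borealis} = 401/6 + (1/3)P_{Alta}.
By symmetry P_{Alta} = P_{Borealis}; substituting into the reaction function, (2/3)P_{Borealis} = 401/6 and P_{Borealis} = 100.25.
q_{Borealis} = 317 − 3·100.25 + 2·100.25 = 216.75.
Profit = (100.25 − 28)·216.75 = 15660.1875.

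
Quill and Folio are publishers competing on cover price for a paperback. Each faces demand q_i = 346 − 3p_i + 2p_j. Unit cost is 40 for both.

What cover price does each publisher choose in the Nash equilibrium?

Quill's profit: π = (p_{Quill} − 40)(346 − 3p_{Quill} + 2p_{Folio}).
∂π/∂p_{Quill} = 466 − 6p_{Quill} + 2p_{Folio} = 0 ⇒ p_{Quill} = 233/3 + (1/3)p_{Folio}.
By symmetry p_{Folio} = p_{Quill}; substituting into the reaction function, (2/3)p_{Quill} = 233/3 and p_{Quill} = 116.5.

116.5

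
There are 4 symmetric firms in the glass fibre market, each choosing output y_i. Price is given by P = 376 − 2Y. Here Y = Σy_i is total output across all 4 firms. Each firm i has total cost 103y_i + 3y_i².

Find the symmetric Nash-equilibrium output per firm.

A representative firm's profit is π_i = y_i(376 − 2Y) − 103y_i − 3y_i², with Y = y_i + Σ_{j≠i} y_j.
First-order condition: 273 − 10y_i − 2Σ_{j≠i} y_j = 0.
Imposing symmetry (y_j = y for all j) turns Σ_{j≠i} y_j into 3y, so 273 = 16y and y = 17.0625.

17.0625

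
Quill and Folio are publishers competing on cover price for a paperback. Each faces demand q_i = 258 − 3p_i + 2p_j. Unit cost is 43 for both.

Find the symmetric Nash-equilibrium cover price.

96.75

Quill's profit: π = (p_{Quill} − 43)(258 − 3p_{Quill} + 2p_{Folio}).
∂π/∂p_{Quill} = 387 − 6p_{Quill} + 2p_{Folio} = 0 ⇒ p_{Quill} = 64.5 + (1/3)p_{Folio}.
The game is symmetric, so in equilibrium p_{Folio} = p_{Quill}: the reaction function gives (2/3)p_{Quill} = 64.5, hence p_{Quill} = 96.75.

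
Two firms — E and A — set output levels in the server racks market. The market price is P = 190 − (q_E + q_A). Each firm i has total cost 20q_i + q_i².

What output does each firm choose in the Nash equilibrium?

Firm E's profit: π = q_E(190 − (q_E + q_A)) − 20q_E − q_E².
∂π/∂q_E = 170 − 4q_E − q_A = 0, so q_E = 42.5 − 0.25q_A.
Setting q_E = q_A in the reaction function: q_E = 42.5 − 0.25q_E, so q_E = 42.5 / 1.25 = 34.

34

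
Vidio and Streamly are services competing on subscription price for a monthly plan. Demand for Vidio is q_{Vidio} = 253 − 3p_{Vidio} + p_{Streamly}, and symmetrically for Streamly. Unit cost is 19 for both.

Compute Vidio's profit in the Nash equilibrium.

Vidio's profit: π = (p_{Vidio} − 19)(253 − 3p_{Vidio} + p_{Streamly}).
∂π/∂p_{Vidio} = 310 − 6p_{Vidio} + p_{Streamly} = 0 ⇒ p_{Vidio} = 155/3 + (1/6)p_{Streamly}.
Setting p_{Vidio} = p_{Streamly} in the reaction function: p_{Vidio} = 155/3 + (1/6)p_{Vidio}, so p_{Vidio} = (155/3) / (5/6) = 62.
q_{Vidio} = 253 − 3·62 + 62 = 129.
Profit = (62 − 19)·129 = 5547.

5547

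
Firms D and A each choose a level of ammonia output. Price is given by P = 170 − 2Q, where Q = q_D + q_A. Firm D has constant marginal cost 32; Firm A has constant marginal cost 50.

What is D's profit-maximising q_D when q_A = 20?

Firm D's profit: π = q_D(170 − 2(q_D + q_A)) − 32q_D.
∂π/∂q_D = 138 − 4q_D − 2q_A = 0, so q_D = 34.5 − 0.5q_A.
At q_A = 20: q_D = 34.5 − 0.5·20 = 24.5.

24.5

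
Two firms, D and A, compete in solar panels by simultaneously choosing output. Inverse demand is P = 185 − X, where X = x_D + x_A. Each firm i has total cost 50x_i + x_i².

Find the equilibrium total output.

54

Firm D's profit: π = x_D(185 − (x_D + x_A)) − 50x_D − x_D².
∂π/∂x_D = 135 − 4x_D − x_A = 0, so x_D = 33.75 − 0.25x_A.
By symmetry x_A = x_D; substituting into the reaction function, 1.25x_D = 33.75 and x_D = 27.
Total output: 27 + 27 = 54.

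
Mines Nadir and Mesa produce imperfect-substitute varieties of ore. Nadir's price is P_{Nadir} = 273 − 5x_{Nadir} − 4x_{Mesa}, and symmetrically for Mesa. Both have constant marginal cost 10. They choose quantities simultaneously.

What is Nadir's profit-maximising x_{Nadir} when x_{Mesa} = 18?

Mine Nadir's profit: π = x_{Nadir}(273 − 5x_{Nadir} − 4x_{Mesa}) − 10x_{Nadir}.
∂π/∂x_{Nadir} = 263 − 10x_{Nadir} − 4x_{Mesa} = 0 ⇒ x_{Nadir} = 26.3 − 0.4x_{Mesa}.
At x_{Mesa} = 18: x_{Nadir} = 26.3 − 0.4·18 = 19.1.

19.1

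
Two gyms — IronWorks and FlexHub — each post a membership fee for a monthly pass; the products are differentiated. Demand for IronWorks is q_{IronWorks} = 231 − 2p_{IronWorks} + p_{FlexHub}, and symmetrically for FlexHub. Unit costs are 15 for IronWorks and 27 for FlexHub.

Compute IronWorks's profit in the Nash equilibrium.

10833.92

IronWorks's profit: π = (p_{IronWorks} − 15)(231 − 2p_{IronWorks} + p_{FlexHub}).
∂π/∂p_{IronWorks} = 261 − 4p_{IronWorks} + p_{FlexHub} = 0 ⇒ p_{IronWorks} = 65.25 + 0.25p_{FlexHub}.
Similarly p_{FlexHub} = 71.25 + 0.25p_{IronWorks}.
Substituting the second reaction function into the first: p_{IronWorks} = 65.25 + 0.25(71.25 + 0.25p_{IronWorks}), which gives 0.9375p_{IronWorks} = 83.0625 ⇒ p_{IronWorks} = 88.6.
Then p_{FlexHub} = 71.25 + 0.25·88.6 = 93.4.
q_{IronWorks} = 231 − 2·88.6 + 93.4 = 147.2.
Profit = (88.6 − 15)·147.2 = 10833.92.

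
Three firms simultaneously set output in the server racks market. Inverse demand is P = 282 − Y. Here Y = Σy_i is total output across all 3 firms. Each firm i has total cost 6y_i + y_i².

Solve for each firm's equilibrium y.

A representative firm's profit is π_i = y_i(282 − Y) − 6y_i − y_i², with Y = y_i + Σ_{j≠i} y_j.
First-order condition: 276 − 4y_i − Σ_{j≠i} y_j = 0.
Imposing symmetry (y_j = y for all j) turns Σ_{j≠i} y_j into 2y, so 276 = 6y and y = 46.

46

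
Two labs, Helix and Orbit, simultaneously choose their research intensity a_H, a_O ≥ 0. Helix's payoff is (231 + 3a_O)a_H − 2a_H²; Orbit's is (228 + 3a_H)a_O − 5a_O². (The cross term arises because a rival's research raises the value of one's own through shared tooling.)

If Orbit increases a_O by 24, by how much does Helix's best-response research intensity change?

Expanding Helix's payoff: 231a_H + 3a_Oa_H − 2a_H².
∂π/∂a_H = 231 + 3a_O − 4a_H = 0, so a_H = 57.75 + 0.75a_O.
The reaction-function slope is 0.75, so a 24-unit rise in a_O moves a_H by 0.75 × 24 = 18. Helix's best response rises — the actions are strategic complements.

18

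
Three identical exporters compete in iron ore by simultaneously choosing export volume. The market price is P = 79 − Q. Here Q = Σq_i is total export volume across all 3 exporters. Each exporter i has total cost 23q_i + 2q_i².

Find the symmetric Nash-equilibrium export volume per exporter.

A representative exporter's profit is π_i = q_i(79 − Q) − 23q_i − 2q_i², with Q = q_i + Σ_{j≠i} q_j.
First-order condition: 56 − 6q_i − Σ_{j≠i} q_j = 0.
With identical exporters, set every q_j = q: then 56 − 6q − 2q = 0, i.e. q = 56/8 = 7.

7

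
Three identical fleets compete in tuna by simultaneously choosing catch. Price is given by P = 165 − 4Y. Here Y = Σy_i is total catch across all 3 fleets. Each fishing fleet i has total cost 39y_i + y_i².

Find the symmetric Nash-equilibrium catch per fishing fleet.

7

A representative fishing fleet's profit is π_i = y_i(165 − 4Y) − 39y_i − y_i², with Y = y_i + Σ_{j≠i} y_j.
First-order condition: 126 − 10y_i − 4Σ_{j≠i} y_j = 0.
Imposing symmetry (y_j = y for all j) turns Σ_{j≠i} y_j into 2y, so 126 = 18y and y = 7.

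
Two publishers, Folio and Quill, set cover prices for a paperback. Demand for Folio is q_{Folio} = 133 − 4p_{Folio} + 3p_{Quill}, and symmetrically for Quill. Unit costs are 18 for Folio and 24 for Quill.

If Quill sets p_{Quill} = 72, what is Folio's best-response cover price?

52.625

Folio's profit: π = (p_{Folio} − 18)(133 − 4p_{Folio} + 3p_{Quill}).
∂π/∂p_{Folio} = 205 − 8p_{Folio} + 3p_{Quill} = 0 ⇒ p_{Folio} = 25.625 + 0.375p_{Quill}.
At p_{Quill} = 72: p_{Folio} = 25.625 + 0.375·72 = 52.625.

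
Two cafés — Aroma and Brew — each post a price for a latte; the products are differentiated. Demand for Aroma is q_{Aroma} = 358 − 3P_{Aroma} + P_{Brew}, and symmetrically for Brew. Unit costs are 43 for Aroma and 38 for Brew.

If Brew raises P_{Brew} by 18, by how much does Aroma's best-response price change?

3

Aroma's profit: π = (P_{Aroma} − 43)(358 − 3P_{Aroma} + P_{Brew}).
∂π/∂P_{Aroma} = 487 − 6P_{Aroma} + P_{Brew} = 0 ⇒ P_{Aroma} = 487/6 + (1/6)P_{Brew}.
The reaction-function slope is 1/6, so an 18-unit rise in P_{Brew} moves P_{Aroma} by 1/6 × 18 = 3. Aroma's best response rises — the actions are strategic complements.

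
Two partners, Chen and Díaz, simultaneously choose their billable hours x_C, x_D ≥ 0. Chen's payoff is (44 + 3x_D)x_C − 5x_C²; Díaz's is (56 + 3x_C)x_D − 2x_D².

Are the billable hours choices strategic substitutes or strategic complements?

strategic complements

Expanding Chen's payoff: 44x_C + 3x_Dx_C − 5x_C².
∂π/∂x_C = 44 + 3x_D − 10x_C = 0, so x_C = 4.4 + 0.3x_D.
The best-response slope dx_C/dx_D = 0.3 > 0: the reaction function is upward-sloping, so the choices are strategic complements.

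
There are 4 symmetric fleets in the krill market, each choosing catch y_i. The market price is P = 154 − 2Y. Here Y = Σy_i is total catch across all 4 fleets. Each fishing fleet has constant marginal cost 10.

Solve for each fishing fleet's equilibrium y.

14.4

A representative fishing fleet's profit is π_i = y_i(154 − 2Y) − 10y_i, with Y = y_i + Σ_{j≠i} y_j.
First-order condition: 144 − 4y_i − 2Σ_{j≠i} y_j = 0.
In a symmetric equilibrium every fishing fleet chooses the same y, so Σ_{j≠i} y_j = 3y. The condition becomes 144 − 10y = 0, giving y = 144/10 = 14.4.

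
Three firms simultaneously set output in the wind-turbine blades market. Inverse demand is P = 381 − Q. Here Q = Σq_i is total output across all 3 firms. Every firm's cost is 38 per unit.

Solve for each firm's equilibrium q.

A representative firm's profit is π_i = q_i(381 − Q) − 38q_i, with Q = q_i + Σ_{j≠i} q_j.
First-order condition: 343 − 2q_i − Σ_{j≠i} q_j = 0.
With identical firms, set every q_j = q: then 343 − 2q − 2q = 0, i.e. q = 343/4 = 85.75.

85.75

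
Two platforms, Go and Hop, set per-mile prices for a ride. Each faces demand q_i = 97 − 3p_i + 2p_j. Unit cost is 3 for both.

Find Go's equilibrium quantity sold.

Go's profit: π = (p_{Go} − 3)(97 − 3p_{Go} + 2p_{Hop}).
∂π/∂p_{Go} = 106 − 6p_{Go} + 2p_{Hop} = 0 ⇒ p_{Go} = 53/3 + (1/3)p_{Hop}.
Setting p_{Go} = p_{Hop} in the reaction function: p_{Go} = 53/3 + (1/3)p_{Go}, so p_{Go} = (53/3) / (2/3) = 26.5.
q_{Go} = 97 − 3·26.5 + 2·26.5 = 70.5.

70.5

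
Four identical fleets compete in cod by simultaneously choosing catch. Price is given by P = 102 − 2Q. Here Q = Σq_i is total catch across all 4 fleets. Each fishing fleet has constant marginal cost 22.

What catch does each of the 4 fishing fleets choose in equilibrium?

8

A representative fishing fleet's profit is π_i = q_i(102 − 2Q) − 22q_i, with Q = q_i + Σ_{j≠i} q_j.
First-order condition: 80 − 4q_i − 2Σ_{j≠i} q_j = 0.
Imposing symmetry (q_j = q for all j) turns Σ_{j≠i} q_j into 3q, so 80 = 10q and q = 8.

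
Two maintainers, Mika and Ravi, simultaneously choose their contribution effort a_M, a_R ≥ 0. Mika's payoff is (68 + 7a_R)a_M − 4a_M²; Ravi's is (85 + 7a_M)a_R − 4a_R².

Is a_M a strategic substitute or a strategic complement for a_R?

Expanding Mika's payoff: 68a_M + 7a_Ra_M − 4a_M².
∂π/∂a_M = 68 + 7a_R − 8a_M = 0, so a_M = 8.5 + 0.875a_R.
The best-response slope da_M/da_R = 0.875 > 0: the reaction function is upward-sloping, so the choices are strategic complements.

strategic complements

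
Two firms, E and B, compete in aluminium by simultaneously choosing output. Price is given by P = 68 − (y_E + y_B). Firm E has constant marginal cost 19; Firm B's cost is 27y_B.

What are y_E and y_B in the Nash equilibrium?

19, 11

Firm E's profit: π = y_E(68 − (y_E + y_B)) − 19y_E.
∂π/∂y_E = 49 − 2y_E − y_B = 0, so y_E = 24.5 − 0.5y_B.
By the same steps for B: y_B = 20.5 − 0.5y_E.
Substituting the second reaction function into the first: y_E = 24.5 − 0.5(20.5 − 0.5y_E), which gives 0.75y_E = 14.25 ⇒ y_E = 19.
Then y_B = 20.5 − 0.5·19 = 11.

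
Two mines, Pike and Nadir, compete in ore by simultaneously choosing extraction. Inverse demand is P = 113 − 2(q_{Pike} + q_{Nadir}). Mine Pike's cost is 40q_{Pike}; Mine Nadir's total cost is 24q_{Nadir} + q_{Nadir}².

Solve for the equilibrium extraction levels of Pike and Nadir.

13, 10.5

Mine Pike's profit: π = q_{Pike}(113 − 2(q_{Pike} + q_{Nadir})) − 40q_{Pike}.
∂π/∂q_{Pike} = 73 − 4q_{Pike} − 2q_{Nadir} = 0, so q_{Pike} = 18.25 − 0.5q_{Nadir}.
For Nadir: ∂π/∂q_{Nadir} = 89 − 6q_{Nadir} − 2q_{Pike} = 0 ⇒ q_{Nadir} = 89/6 − (1/3)q_{Pike}.
Plugging q_{Nadir} into Pike's best response: q_{Pike} = 18.25 − 0.5(89/6 − (1/3)q_{Pike}) ⇒ (5/6)q_{Pike} = 65/6, so q_{Pike} = 13.
Then q_{Nadir} = 89/6 − (1/3)·13 = 10.5.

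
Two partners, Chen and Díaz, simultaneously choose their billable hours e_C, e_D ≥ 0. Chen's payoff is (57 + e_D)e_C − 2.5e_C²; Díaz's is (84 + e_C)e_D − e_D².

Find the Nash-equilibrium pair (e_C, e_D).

Expanding Chen's payoff: 57e_C + e_De_C − 2.5e_C².
∂π/∂e_C = 57 + e_D − 5e_C = 0, so e_C = 11.4 + 0.2e_D.
Likewise for Díaz: e_D = 42 + 0.5e_C.
Plugging e_D into Chen's best response: e_C = 11.4 + 0.2(42 + 0.5e_C) ⇒ 0.9e_C = 19.8, so e_C = 22.
Then e_D = 42 + 0.5·22 = 53.

22, 53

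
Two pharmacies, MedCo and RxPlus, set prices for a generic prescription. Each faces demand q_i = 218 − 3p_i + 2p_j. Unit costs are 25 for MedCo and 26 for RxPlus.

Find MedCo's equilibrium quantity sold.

MedCo's profit: π = (p_{MedCo} − 25)(218 − 3p_{MedCo} + 2p_{RxPlus}).
∂π/∂p_{MedCo} = 293 − 6p_{MedCo} + 2p_{RxPlus} = 0 ⇒ p_{MedCo} = 293/6 + (1/3)p_{RxPlus}.
Similarly p_{RxPlus} = 148/3 + (1/3)p_{MedCo}.
Solving the two reaction functions simultaneously: (1 − (1/3)(1/3))p_{MedCo} = 293/6 + (1/3)·(148/3), so (8/9)p_{MedCo} = 1175/18 and p_{MedCo} = 73.4375.
Then p_{RxPlus} = 148/3 + (1/3)·73.4375 = 73.8125.
q_{MedCo} = 218 − 3·73.4375 + 2·73.8125 = 145.3125.

145.3125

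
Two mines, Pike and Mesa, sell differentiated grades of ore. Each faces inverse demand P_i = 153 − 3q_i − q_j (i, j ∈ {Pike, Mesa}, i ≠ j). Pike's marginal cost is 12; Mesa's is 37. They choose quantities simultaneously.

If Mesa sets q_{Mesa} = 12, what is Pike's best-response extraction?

Mine Pike's profit: π = q_{Pike}(153 − 3q_{Pike} − q_{Mesa}) − 12q_{Pike}.
∂π/∂q_{Pike} = 141 − 6q_{Pike} − q_{Mesa} = 0 ⇒ q_{Pike} = 23.5 − (1/6)q_{Mesa}.
At q_{Mesa} = 12: q_{Pike} = 23.5 − (1/6)·12 = 21.5.

21.5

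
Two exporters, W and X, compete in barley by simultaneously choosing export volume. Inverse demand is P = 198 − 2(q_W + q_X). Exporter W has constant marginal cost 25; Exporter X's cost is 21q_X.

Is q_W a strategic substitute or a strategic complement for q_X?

strategic substitutes

Exporter W's profit: π = q_W(198 − 2(q_W + q_X)) − 25q_W.
∂π/∂q_W = 173 − 4q_W − 2q_X = 0, so q_W = 43.25 − 0.5q_X.
The best-response slope dq_W/dq_X = −0.5 < 0: the reaction function is downward-sloping, so the choices are strategic substitutes.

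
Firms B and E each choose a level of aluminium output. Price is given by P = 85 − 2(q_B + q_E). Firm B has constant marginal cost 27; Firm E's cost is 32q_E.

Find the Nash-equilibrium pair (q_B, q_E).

10.5, 8

Firm B's profit: π = q_B(85 − 2(q_B + q_E)) − 27q_B.
∂π/∂q_B = 58 − 4q_B − 2q_E = 0, so q_B = 14.5 − 0.5q_E.
By the same steps for E: q_E = 13.25 − 0.5q_B.
Plugging q_E into B's best response: q_B = 14.5 − 0.5(13.25 − 0.5q_B) ⇒ 0.75q_B = 7.875, so q_B = 10.5.
Then q_E = 13.25 − 0.5·10.5 = 8.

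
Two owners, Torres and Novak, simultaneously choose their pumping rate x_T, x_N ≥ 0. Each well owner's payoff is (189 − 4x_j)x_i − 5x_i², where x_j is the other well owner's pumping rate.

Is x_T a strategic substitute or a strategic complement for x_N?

strategic substitutes

Torres's payoff is (189 − 4x_N)x_T − 5x_T².
∂π/∂x_T = 189 − 4x_N − 10x_T = 0, so x_T = 18.9 − 0.4x_N.
The best-response slope dx_T/dx_N = −0.4 < 0: the reaction function is downward-sloping, so the choices are strategic substitutes.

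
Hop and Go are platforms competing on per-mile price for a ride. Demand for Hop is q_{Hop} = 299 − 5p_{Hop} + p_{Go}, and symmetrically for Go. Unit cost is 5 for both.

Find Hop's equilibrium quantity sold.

Hop's profit: π = (p_{Hop} − 5)(299 − 5p_{Hop} + p_{Go}).
∂π/∂p_{Hop} = 324 − 10p_{Hop} + p_{Go} = 0 ⇒ p_{Hop} = 32.4 + 0.1p_{Go}.
Setting p_{Hop} = p_{Go} in the reaction function: p_{Hop} = 32.4 + 0.1p_{Hop}, so p_{Hop} = 32.4 / 0.9 = 36.
q_{Hop} = 299 − 5·36 + 36 = 155.

155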